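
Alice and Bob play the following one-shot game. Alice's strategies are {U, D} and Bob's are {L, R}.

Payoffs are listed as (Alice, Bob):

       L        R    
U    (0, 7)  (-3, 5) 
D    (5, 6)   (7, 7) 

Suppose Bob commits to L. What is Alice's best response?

D

Against L, Alice earns 0 from U and 5 from D.
So D is the best response.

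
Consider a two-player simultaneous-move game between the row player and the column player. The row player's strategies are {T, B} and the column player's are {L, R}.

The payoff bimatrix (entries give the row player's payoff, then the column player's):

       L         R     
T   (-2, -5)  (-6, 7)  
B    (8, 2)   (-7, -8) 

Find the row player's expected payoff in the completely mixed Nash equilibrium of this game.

-62/11

First find q, the probability the column player plays L, from the row player's indifference between T and B: −2q − 6(1−q) = 8q − 7(1−q), giving q = 1/11.
Since the row player is indifferent in equilibrium, the row player's expected payoff equals the payoff from either row against (1/11, 10/11). Using T: −2(1/11) − 6(10/11) = -62/11.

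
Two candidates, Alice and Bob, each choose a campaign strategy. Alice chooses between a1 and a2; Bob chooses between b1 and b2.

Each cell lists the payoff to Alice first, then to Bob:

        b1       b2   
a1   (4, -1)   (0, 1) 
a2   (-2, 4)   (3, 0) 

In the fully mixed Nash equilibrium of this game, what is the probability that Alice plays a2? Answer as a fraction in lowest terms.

Let p be the probability that Alice plays a1. In a completely mixed equilibrium, Bob must be indifferent between b1 and b2.
Bob's expected payoff from b1 is −p + 4(1−p); from b2 it is p.
Setting these equal: −5p + 4 = p, so p = 2/3.
Therefore Alice plays a2 with probability 1 − 2/3 = 1/3.

1/3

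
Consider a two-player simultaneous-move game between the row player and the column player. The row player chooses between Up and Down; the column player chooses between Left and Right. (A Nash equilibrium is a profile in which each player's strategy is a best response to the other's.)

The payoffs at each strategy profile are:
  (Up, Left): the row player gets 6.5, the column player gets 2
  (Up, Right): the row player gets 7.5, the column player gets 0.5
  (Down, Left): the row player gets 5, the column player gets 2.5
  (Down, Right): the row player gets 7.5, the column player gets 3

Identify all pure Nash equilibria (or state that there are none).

(Up, Left): the row player gets 6.5 ≥ 5 from Down, and the column player gets 2 ≥ 0.5 from Right — Nash equilibrium.
(Up, Right): the column player prefers Left (2 > 0.5) — not an equilibrium.
(Down, Left): the row player prefers Up (6.5 > 5); the column player prefers Right (3 > 2.5) — not an equilibrium.
(Down, Right): the row player gets 7.5 ≥ 7.5 from Up, and the column player gets 3 ≥ 2.5 from Left — Nash equilibrium.

(Up, Left) and (Down, Right)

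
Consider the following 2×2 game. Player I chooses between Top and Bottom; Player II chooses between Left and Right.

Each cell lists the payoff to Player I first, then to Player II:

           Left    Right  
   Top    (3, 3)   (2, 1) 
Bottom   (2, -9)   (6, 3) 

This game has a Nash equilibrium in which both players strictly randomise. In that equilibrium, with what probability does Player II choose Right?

1/5

Let q be the probability that Player II plays Left. In a completely mixed equilibrium, Player I must be indifferent between Top and Bottom.
Player I's expected payoff from Top is 3q + 2(1−q); from Bottom it is 2q + 6(1−q).
Setting these equal: q + 2 = −4q + 6, so q = 4/5.
Therefore Player II plays Right with probability 1 − 4/5 = 1/5.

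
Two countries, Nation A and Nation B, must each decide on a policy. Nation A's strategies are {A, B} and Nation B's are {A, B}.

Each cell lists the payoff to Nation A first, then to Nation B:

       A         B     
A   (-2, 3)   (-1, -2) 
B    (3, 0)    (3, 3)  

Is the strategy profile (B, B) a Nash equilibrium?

At (B, B), Nation A earns 3; switching to A would give -1, so Nation A has no profitable deviation.
Nation B earns 3; switching to A would give 0, so Nation B has no profitable deviation.
Neither player can gain by a unilateral deviation, so this profile is a Nash equilibrium.

Yes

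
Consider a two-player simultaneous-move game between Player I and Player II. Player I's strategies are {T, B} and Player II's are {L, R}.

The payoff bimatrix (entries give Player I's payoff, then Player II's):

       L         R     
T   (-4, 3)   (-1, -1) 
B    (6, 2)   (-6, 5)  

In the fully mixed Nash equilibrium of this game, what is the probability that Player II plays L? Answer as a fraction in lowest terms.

Let y be the probability that Player II plays L. In a completely mixed equilibrium, Player I must be indifferent between T and B.
Player I's expected payoff from T is −4y − (1−y); from B it is 6y − 6(1−y).
Setting these equal: −3y − 1 = 12y − 6, so y = 1/3.

1/3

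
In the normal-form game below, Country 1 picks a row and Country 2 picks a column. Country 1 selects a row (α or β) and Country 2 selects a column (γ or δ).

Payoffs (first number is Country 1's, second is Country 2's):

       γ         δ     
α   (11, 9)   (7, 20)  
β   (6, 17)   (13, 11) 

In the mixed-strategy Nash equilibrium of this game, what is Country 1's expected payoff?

101/11

First find q, the probability Country 2 plays γ, from Country 1's indifference between α and β: 11q + 7(1−q) = 6q + 13(1−q), giving q = 6/11.
Since Country 1 is indifferent in equilibrium, Country 1's expected payoff equals the payoff from either row against (6/11, 5/11). Using α: 11(6/11) + 7(5/11) = 101/11.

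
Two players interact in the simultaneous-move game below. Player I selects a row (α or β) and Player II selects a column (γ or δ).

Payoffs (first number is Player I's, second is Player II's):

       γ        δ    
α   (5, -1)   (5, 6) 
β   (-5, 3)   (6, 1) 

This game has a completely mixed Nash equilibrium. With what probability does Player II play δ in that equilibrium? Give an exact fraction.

Let c be the probability that Player II plays γ. In a completely mixed equilibrium, Player I must be indifferent between α and β.
Player I's expected payoff from α is 5c + 5(1−c); from β it is −5c + 6(1−c).
Setting these equal: 5 = −11c + 6, so c = 1/11.
Therefore Player II plays δ with probability 1 − 1/11 = 10/11.

10/11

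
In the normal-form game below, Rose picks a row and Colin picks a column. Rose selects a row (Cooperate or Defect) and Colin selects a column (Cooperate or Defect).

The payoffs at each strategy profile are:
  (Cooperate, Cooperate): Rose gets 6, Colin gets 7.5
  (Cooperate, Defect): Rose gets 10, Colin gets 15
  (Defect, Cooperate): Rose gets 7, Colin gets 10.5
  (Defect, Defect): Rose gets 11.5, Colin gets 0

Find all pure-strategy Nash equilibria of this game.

(Defect, Cooperate)

(Cooperate, Cooperate): Rose prefers Defect (7 > 6); Colin prefers Defect (15 > 7.5) — not an equilibrium.
(Cooperate, Defect): Rose prefers Defect (11.5 > 10) — not an equilibrium.
(Defect, Cooperate): Rose gets 7 ≥ 6 from Cooperate, and Colin gets 10.5 ≥ 0 from Defect — Nash equilibrium.
(Defect, Defect): Colin prefers Cooperate (10.5 > 0) — not an equilibrium.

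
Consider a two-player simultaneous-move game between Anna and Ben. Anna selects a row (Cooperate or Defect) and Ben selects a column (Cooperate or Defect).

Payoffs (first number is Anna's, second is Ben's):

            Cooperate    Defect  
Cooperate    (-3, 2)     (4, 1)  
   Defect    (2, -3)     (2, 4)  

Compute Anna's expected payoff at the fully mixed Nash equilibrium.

First find q, the probability Ben plays Cooperate, from Anna's indifference between Cooperate and Defect: −3q + 4(1−q) = 2q + 2(1−q), giving q = 2/7.
Since Anna is indifferent in equilibrium, Anna's expected payoff equals the payoff from either row against (2/7, 5/7). Using Cooperate: −3(2/7) + 4(5/7) = 2.

2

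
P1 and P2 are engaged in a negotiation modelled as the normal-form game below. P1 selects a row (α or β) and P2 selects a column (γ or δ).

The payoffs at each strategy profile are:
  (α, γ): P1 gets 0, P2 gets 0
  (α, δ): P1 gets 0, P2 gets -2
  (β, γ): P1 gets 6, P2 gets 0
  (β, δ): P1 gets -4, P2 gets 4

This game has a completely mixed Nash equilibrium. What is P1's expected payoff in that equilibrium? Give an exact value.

0

First find y, the probability P2 plays γ, from P1's indifference between α and β: 0 = 6y − 4(1−y), giving y = 2/5.
Since P1 is indifferent in equilibrium, P1's expected payoff equals the payoff from either row against (2/5, 3/5). Using α: 0 = 0.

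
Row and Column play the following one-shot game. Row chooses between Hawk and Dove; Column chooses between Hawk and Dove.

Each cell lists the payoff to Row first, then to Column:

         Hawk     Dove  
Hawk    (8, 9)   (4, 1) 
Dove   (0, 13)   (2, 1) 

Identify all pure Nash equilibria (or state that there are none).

(Hawk, Hawk): Row gets 8 ≥ 0 from Dove, and Column gets 9 ≥ 1 from Dove — Nash equilibrium.
(Hawk, Dove): Column prefers Hawk (9 > 1) — not an equilibrium.
(Dove, Hawk): Row prefers Hawk (8 > 0) — not an equilibrium.
(Dove, Dove): Row prefers Hawk (4 > 2); Column prefers Hawk (13 > 1) — not an equilibrium.

(Hawk, Hawk)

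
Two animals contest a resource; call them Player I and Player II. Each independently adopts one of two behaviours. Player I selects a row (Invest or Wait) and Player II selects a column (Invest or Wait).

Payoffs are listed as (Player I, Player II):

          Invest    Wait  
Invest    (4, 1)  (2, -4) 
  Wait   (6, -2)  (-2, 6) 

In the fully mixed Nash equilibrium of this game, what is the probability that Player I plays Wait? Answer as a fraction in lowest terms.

Let r be the probability that Player I plays Invest. In a completely mixed equilibrium, Player II must be indifferent between Invest and Wait.
Player II's expected payoff from Invest is r − 2(1−r); from Wait it is −4r + 6(1−r).
Setting these equal: 3r − 2 = −10r + 6, so r = 8/13.
Therefore Player I plays Wait with probability 1 − 8/13 = 5/13.

5/13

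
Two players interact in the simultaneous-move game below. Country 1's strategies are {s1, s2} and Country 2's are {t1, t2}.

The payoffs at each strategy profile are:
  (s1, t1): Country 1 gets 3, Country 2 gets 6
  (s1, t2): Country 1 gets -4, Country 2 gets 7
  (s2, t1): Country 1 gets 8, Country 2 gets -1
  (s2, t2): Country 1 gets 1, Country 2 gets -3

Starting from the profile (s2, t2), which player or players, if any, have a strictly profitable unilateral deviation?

Country 1 at (s2, t2) earns 1; deviating to s1 yields -4 — not better.
Country 2 earns -3; deviating to t1 yields -1 — a strict improvement.
Only Country 2 has a strictly profitable deviation.

Country 2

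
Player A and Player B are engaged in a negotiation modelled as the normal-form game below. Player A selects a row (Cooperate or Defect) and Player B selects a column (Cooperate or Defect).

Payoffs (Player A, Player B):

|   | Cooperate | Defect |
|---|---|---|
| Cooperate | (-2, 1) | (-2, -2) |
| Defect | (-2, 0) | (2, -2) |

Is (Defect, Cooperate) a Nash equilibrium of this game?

Yes

At (Defect, Cooperate), Player A earns -2; switching to Cooperate would give -2, so Player A has no profitable deviation.
Player B earns 0; switching to Defect would give -2, so Player B has no profitable deviation.
Neither player can gain by a unilateral deviation, so this profile is a Nash equilibrium.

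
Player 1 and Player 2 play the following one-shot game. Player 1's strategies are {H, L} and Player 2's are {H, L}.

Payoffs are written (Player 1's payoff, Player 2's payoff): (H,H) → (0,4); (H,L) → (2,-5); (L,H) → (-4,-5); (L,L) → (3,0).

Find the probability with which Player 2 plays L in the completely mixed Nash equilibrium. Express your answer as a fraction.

4/5

Let c be the probability that Player 2 plays H. In a completely mixed equilibrium, Player 1 must be indifferent between H and L.
Player 1's expected payoff from H is 2(1−c); from L it is −4c + 3(1−c).
Setting these equal: −2c + 2 = −7c + 3, so c = 1/5.
Therefore Player 2 plays L with probability 1 − 1/5 = 4/5.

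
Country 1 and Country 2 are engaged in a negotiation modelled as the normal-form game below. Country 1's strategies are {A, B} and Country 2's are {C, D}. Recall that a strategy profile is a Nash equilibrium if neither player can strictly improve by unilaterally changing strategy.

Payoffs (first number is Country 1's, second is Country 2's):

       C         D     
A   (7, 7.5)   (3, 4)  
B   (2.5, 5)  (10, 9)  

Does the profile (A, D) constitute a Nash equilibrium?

No

At (A, D), Country 1 earns 3; switching to B would give 10, so Country 1 would deviate.
Country 2 earns 4; switching to C would give 7.5, so Country 2 would deviate.
Since at least one player can profitably deviate, this is not a Nash equilibrium.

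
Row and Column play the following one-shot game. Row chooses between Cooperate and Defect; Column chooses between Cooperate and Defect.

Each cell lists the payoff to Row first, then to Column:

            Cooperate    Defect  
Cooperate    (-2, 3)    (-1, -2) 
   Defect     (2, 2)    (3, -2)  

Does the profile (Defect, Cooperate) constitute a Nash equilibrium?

Yes

At (Defect, Cooperate), Row earns 2; switching to Cooperate would give -2, so Row has no profitable deviation.
Column earns 2; switching to Defect would give -2, so Column has no profitable deviation.
Neither player can gain by a unilateral deviation, so this profile is a Nash equilibrium.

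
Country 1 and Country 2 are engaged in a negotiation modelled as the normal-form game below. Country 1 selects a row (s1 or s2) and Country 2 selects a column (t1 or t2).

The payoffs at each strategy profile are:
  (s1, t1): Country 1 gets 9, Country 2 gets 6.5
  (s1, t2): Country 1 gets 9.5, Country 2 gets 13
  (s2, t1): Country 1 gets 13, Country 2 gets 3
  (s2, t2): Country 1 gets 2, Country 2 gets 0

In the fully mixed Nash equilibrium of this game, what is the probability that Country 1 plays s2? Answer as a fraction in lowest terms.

Let r be the probability that Country 1 plays s1. In a completely mixed equilibrium, Country 2 must be indifferent between t1 and t2.
Country 2's expected payoff from t1 is 6.5r + 3(1−r); from t2 it is 13r.
Setting these equal: 3.5r + 3 = 13r, so r = 6/19.
Therefore Country 1 plays s2 with probability 1 − 6/19 = 13/19.

13/19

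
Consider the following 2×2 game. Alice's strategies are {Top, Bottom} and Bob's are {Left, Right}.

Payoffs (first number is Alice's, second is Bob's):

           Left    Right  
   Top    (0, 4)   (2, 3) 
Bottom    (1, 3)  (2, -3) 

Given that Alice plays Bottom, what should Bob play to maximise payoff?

Against Bottom, Bob earns 3 from Left and -3 from Right.
So Left is the best response.

Left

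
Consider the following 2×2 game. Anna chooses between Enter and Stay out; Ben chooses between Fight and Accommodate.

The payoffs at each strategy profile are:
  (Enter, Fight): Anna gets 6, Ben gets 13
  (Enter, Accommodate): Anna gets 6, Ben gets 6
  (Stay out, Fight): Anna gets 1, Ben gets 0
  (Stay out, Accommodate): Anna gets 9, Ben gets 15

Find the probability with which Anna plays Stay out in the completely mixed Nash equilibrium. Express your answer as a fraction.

Let p be the probability that Anna plays Enter. In a completely mixed equilibrium, Ben must be indifferent between Fight and Accommodate.
Ben's expected payoff from Fight is 13p; from Accommodate it is 6p + 15(1−p).
Setting these equal: 13p = −9p + 15, so p = 15/22.
Therefore Anna plays Stay out with probability 1 − 15/22 = 7/22.

7/22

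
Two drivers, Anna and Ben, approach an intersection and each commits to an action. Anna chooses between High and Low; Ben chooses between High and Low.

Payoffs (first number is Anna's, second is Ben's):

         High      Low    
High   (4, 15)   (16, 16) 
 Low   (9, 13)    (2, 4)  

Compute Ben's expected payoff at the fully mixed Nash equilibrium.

74/5

First find x, the probability Anna plays High, from Ben's indifference between High and Low: 15x + 13(1−x) = 16x + 4(1−x), giving x = 9/10.
Since Ben is indifferent in equilibrium, Ben's expected payoff equals the payoff from either column against (9/10, 1/10). Using High: 15(9/10) + 13(1/10) = 74/5.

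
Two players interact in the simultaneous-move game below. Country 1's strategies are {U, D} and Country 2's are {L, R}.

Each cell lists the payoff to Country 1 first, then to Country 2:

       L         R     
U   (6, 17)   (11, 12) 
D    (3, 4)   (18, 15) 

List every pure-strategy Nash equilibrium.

(U, L) and (D, R)

(U, L): Country 1 gets 6 ≥ 3 from D, and Country 2 gets 17 ≥ 12 from R — Nash equilibrium.
(U, R): Country 1 prefers D (18 > 11); Country 2 prefers L (17 > 12) — not an equilibrium.
(D, L): Country 1 prefers U (6 > 3); Country 2 prefers R (15 > 4) — not an equilibrium.
(D, R): Country 1 gets 18 ≥ 11 from U, and Country 2 gets 15 ≥ 4 from L — Nash equilibrium.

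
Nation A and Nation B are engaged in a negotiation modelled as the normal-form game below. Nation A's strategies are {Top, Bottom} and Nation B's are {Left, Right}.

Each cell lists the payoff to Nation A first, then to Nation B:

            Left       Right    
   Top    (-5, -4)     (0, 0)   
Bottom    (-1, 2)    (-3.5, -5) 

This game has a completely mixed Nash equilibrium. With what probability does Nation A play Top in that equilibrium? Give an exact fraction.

7/11

Let p be the probability that Nation A plays Top. In a completely mixed equilibrium, Nation B must be indifferent between Left and Right.
Nation B's expected payoff from Left is −4p + 2(1−p); from Right it is −5(1−p).
Setting these equal: −6p + 2 = 5p − 5, so p = 7/11.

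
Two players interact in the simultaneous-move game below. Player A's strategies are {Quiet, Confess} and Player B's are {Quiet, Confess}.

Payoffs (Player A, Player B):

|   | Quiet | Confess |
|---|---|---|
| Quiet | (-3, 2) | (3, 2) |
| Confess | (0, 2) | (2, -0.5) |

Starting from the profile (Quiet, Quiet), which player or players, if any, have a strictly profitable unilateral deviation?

Player A

Player A at (Quiet, Quiet) earns -3; deviating to Confess yields 0 — a strict improvement.
Player B earns 2; deviating to Confess yields 2 — not better.
Only Player A has a strictly profitable deviation.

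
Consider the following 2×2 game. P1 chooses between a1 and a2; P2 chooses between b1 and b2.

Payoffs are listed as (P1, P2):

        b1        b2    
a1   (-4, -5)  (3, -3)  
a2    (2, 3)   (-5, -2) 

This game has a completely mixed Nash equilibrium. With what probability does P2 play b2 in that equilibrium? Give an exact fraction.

Let c be the probability that P2 plays b1. In a completely mixed equilibrium, P1 must be indifferent between a1 and a2.
P1's expected payoff from a1 is −4c + 3(1−c); from a2 it is 2c − 5(1−c).
Setting these equal: −7c + 3 = 7c − 5, so c = 4/7.
Therefore P2 plays b2 with probability 1 − 4/7 = 3/7.

3/7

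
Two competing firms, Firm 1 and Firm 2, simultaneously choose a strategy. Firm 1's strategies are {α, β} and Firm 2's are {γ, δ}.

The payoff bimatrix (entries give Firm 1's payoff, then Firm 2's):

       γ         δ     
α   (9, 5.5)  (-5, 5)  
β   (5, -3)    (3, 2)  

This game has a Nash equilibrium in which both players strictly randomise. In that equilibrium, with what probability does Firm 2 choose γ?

2/3

Let y be the probability that Firm 2 plays γ. In a completely mixed equilibrium, Firm 1 must be indifferent between α and β.
Firm 1's expected payoff from α is 9y − 5(1−y); from β it is 5y + 3(1−y).
Setting these equal: 14y − 5 = 2y + 3, so y = 2/3.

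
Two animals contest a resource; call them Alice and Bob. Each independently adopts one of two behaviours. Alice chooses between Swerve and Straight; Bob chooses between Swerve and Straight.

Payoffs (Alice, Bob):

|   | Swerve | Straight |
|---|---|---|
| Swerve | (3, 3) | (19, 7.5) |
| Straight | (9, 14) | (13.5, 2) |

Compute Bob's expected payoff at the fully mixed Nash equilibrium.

6

First find p, the probability Alice plays Swerve, from Bob's indifference between Swerve and Straight: 3p + 14(1−p) = 7.5p + 2(1−p), giving p = 8/11.
Since Bob is indifferent in equilibrium, Bob's expected payoff equals the payoff from either column against (8/11, 3/11). Using Swerve: 3(8/11) + 14(3/11) = 6.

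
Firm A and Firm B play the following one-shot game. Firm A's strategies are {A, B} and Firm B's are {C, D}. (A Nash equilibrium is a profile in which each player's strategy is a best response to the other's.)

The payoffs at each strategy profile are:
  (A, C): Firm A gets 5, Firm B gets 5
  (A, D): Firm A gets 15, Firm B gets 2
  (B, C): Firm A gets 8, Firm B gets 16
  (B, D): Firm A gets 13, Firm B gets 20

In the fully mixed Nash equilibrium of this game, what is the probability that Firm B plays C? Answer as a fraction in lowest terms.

Let q be the probability that Firm B plays C. In a completely mixed equilibrium, Firm A must be indifferent between A and B.
Firm A's expected payoff from A is 5q + 15(1−q); from B it is 8q + 13(1−q).
Setting these equal: −10q + 15 = −5q + 13, so q = 2/5.

2/5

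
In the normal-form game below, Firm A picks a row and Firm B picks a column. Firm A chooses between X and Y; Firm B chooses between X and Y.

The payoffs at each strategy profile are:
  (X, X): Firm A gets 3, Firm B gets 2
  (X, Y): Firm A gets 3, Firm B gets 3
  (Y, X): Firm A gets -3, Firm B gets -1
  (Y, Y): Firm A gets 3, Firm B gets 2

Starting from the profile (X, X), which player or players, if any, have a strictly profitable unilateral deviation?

Firm B

Firm A at (X, X) earns 3; deviating to Y yields -3 — not better.
Firm B earns 2; deviating to Y yields 3 — a strict improvement.
Only Firm B has a strictly profitable deviation.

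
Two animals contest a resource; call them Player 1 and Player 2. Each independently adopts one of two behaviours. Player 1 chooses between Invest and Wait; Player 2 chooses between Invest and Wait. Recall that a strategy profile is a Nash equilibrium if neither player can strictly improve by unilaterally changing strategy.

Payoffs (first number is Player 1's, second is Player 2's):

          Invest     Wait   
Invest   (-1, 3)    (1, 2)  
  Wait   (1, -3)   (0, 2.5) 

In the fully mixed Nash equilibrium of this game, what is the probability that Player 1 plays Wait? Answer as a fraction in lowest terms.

Let x be the probability that Player 1 plays Invest. In a completely mixed equilibrium, Player 2 must be indifferent between Invest and Wait.
Player 2's expected payoff from Invest is 3x − 3(1−x); from Wait it is 2x + 2.5(1−x).
Setting these equal: 6x − 3 = −0.5x + 2.5, so x = 11/13.
Therefore Player 1 plays Wait with probability 1 − 11/13 = 2/13.

2/13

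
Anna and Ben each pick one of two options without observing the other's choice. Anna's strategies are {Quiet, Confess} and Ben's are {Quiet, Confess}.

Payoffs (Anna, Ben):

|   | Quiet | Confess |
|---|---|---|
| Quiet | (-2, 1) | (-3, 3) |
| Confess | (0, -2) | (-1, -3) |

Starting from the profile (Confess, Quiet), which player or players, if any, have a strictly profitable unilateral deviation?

Neither

Anna at (Confess, Quiet) earns 0; deviating to Quiet yields -2 — not better.
Ben earns -2; deviating to Confess yields -3 — not better.
Neither player can strictly improve; the profile is a Nash equilibrium.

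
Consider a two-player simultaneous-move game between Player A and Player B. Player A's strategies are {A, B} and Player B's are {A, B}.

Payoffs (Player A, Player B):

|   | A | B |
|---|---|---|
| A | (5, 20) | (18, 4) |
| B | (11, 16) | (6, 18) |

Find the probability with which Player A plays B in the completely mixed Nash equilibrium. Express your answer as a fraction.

Let r be the probability that Player A plays A. In a completely mixed equilibrium, Player B must be indifferent between A and B.
Player B's expected payoff from A is 20r + 16(1−r); from B it is 4r + 18(1−r).
Setting these equal: 4r + 16 = −14r + 18, so r = 1/9.
Therefore Player A plays B with probability 1 − 1/9 = 8/9.

8/9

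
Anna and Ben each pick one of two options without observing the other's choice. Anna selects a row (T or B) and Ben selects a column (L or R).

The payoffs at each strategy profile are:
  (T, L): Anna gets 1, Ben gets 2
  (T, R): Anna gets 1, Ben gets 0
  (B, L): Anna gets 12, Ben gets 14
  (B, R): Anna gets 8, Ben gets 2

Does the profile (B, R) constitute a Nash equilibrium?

At (B, R), Anna earns 8; switching to T would give 1, so Anna has no profitable deviation.
Ben earns 2; switching to L would give 14, so Ben would deviate.
Since at least one player can profitably deviate, this is not a Nash equilibrium.

No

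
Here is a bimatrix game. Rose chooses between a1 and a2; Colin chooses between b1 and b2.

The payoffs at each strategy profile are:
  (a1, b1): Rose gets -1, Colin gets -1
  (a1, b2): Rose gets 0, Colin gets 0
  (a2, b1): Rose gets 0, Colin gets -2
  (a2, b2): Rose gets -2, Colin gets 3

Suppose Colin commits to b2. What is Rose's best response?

Against b2, Rose earns 0 from a1 and -2 from a2.
So a1 is the best response.

a1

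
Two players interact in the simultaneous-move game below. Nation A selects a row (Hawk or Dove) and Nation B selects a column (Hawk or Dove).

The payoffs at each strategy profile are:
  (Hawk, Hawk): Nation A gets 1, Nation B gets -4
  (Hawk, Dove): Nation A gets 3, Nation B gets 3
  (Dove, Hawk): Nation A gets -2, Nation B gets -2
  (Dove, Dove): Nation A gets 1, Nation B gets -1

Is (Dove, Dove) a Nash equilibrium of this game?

No

At (Dove, Dove), Nation A earns 1; switching to Hawk would give 3, so Nation A would deviate.
Nation B earns -1; switching to Hawk would give -2, so Nation B has no profitable deviation.
Since at least one player can profitably deviate, this is not a Nash equilibrium.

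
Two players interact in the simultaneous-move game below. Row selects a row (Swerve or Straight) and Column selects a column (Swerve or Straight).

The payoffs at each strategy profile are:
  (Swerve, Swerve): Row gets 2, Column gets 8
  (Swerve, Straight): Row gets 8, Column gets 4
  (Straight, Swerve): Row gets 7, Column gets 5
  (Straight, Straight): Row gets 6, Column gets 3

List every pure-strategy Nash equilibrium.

(Swerve, Swerve): Row prefers Straight (7 > 2) — not an equilibrium.
(Swerve, Straight): Column prefers Swerve (8 > 4) — not an equilibrium.
(Straight, Swerve): Row gets 7 ≥ 2 from Swerve, and Column gets 5 ≥ 3 from Straight — Nash equilibrium.
(Straight, Straight): Row prefers Swerve (8 > 6); Column prefers Swerve (5 > 3) — not an equilibrium.

(Straight, Swerve)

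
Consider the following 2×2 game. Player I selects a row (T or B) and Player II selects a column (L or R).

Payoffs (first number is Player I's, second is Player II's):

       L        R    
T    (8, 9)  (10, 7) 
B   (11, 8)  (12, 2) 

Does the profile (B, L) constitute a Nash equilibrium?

At (B, L), Player I earns 11; switching to T would give 8, so Player I has no profitable deviation.
Player II earns 8; switching to R would give 2, so Player II has no profitable deviation.
Neither player can gain by a unilateral deviation, so this profile is a Nash equilibrium.

Yes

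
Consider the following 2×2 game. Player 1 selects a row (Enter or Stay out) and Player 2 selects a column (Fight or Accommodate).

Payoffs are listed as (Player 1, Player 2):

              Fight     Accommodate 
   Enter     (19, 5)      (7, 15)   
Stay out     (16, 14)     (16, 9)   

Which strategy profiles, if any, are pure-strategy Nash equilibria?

(Enter, Fight): Player 2 prefers Accommodate (15 > 5) — not an equilibrium.
(Enter, Accommodate): Player 1 prefers Stay out (16 > 7) — not an equilibrium.
(Stay out, Fight): Player 1 prefers Enter (19 > 16) — not an equilibrium.
(Stay out, Accommodate): Player 2 prefers Fight (14 > 9) — not an equilibrium.

none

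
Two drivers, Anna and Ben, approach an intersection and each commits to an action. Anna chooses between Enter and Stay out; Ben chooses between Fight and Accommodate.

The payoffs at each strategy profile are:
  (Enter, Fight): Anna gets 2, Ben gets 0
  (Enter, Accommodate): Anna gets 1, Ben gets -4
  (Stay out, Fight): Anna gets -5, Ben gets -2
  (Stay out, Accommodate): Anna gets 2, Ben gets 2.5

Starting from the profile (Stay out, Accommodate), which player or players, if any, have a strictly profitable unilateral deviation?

Anna at (Stay out, Accommodate) earns 2; deviating to Enter yields 1 — not better.
Ben earns 2.5; deviating to Fight yields -2 — not better.
Neither player can strictly improve; the profile is a Nash equilibrium.

Neither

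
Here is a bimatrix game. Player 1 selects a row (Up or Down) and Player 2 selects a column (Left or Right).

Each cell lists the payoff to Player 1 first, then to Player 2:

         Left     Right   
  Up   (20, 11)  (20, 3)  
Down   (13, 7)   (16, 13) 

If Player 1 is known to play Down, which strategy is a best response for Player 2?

Against Down, Player 2 earns 7 from Left and 13 from Right.
So Right is the best response.

Right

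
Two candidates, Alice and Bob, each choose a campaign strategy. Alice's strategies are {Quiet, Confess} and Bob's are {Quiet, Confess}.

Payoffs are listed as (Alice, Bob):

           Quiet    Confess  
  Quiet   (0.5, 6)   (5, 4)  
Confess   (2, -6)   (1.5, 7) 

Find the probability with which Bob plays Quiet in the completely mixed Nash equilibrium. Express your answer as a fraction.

Let y be the probability that Bob plays Quiet. In a completely mixed equilibrium, Alice must be indifferent between Quiet and Confess.
Alice's expected payoff from Quiet is 0.5y + 5(1−y); from Confess it is 2y + 1.5(1−y).
Setting these equal: −4.5y + 5 = 0.5y + 1.5, so y = 7/10.

7/10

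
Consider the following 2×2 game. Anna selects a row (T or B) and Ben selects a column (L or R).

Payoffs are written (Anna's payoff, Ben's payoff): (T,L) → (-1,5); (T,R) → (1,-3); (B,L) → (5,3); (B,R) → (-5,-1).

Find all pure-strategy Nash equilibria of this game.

(B, L)

(T, L): Anna prefers B (5 > -1) — not an equilibrium.
(T, R): Ben prefers L (5 > -3) — not an equilibrium.
(B, L): Anna gets 5 ≥ -1 from T, and Ben gets 3 ≥ -1 from R — Nash equilibrium.
(B, R): Anna prefers T (1 > -5); Ben prefers L (3 > -1) — not an equilibrium.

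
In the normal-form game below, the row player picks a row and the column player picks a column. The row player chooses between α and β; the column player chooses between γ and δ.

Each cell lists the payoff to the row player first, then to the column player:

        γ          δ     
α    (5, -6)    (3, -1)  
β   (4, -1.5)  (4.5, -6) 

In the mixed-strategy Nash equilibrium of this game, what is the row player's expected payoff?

21/5

First find q, the probability the column player plays γ, from the row player's indifference between α and β: 5q + 3(1−q) = 4q + 4.5(1−q), giving q = 3/5.
Since the row player is indifferent in equilibrium, the row player's expected payoff equals the payoff from either row against (3/5, 2/5). Using α: 5(3/5) + 3(2/5) = 21/5.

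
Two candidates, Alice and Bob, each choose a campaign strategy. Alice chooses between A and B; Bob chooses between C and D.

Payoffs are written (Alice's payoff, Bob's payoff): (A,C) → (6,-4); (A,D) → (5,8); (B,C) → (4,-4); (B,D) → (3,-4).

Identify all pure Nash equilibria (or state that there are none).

(A, D)

(A, C): Bob prefers D (8 > -4) — not an equilibrium.
(A, D): Alice gets 5 ≥ 3 from B, and Bob gets 8 ≥ -4 from C — Nash equilibrium.
(B, C): Alice prefers A (6 > 4) — not an equilibrium.
(B, D): Alice prefers A (5 > 3) — not an equilibrium.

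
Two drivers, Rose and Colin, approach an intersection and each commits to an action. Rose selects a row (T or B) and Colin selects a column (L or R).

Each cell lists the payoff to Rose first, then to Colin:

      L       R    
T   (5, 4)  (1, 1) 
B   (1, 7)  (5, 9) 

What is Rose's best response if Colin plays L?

T

Against L, Rose earns 5 from T and 1 from B.
So T is the best response.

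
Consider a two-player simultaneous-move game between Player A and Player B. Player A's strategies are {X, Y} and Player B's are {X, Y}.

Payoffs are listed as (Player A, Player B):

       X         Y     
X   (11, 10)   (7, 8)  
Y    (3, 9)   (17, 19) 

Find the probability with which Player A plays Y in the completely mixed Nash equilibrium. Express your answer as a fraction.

Let r be the probability that Player A plays X. In a completely mixed equilibrium, Player B must be indifferent between X and Y.
Player B's expected payoff from X is 10r + 9(1−r); from Y it is 8r + 19(1−r).
Setting these equal: r + 9 = −11r + 19, so r = 5/6.
Therefore Player A plays Y with probability 1 − 5/6 = 1/6.

1/6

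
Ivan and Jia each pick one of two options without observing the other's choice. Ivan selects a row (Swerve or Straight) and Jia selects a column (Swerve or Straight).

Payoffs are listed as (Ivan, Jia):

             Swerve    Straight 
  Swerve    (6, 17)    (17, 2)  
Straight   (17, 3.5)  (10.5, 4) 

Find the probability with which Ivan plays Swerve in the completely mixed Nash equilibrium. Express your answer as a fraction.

Let p be the probability that Ivan plays Swerve. In a completely mixed equilibrium, Jia must be indifferent between Swerve and Straight.
Jia's expected payoff from Swerve is 17p + 3.5(1−p); from Straight it is 2p + 4(1−p).
Setting these equal: 13.5p + 3.5 = −2p + 4, so p = 1/31.

1/31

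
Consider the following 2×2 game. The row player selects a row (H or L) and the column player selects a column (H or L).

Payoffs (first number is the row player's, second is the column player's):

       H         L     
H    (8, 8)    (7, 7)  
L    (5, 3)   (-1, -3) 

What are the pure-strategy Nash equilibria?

(H, H): the row player gets 8 ≥ 5 from L, and the column player gets 8 ≥ 7 from L — Nash equilibrium.
(H, L): the column player prefers H (8 > 7) — not an equilibrium.
(L, H): the row player prefers H (8 > 5) — not an equilibrium.
(L, L): the row player prefers H (7 > -1); the column player prefers H (3 > -3) — not an equilibrium.

(H, H)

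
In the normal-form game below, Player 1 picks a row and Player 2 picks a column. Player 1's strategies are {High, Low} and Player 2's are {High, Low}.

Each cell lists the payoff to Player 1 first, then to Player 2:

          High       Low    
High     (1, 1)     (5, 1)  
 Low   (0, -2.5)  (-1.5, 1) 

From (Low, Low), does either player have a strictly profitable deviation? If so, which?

Player 1

Player 1 at (Low, Low) earns -1.5; deviating to High yields 5 — a strict improvement.
Player 2 earns 1; deviating to High yields -2.5 — not better.
Only Player 1 has a strictly profitable deviation.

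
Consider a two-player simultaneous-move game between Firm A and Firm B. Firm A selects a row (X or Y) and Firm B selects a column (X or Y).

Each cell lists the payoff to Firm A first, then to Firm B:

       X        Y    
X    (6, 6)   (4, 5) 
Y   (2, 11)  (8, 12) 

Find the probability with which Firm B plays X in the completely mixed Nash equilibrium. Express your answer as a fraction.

Let y be the probability that Firm B plays X. In a completely mixed equilibrium, Firm A must be indifferent between X and Y.
Firm A's expected payoff from X is 6y + 4(1−y); from Y it is 2y + 8(1−y).
Setting these equal: 2y + 4 = −6y + 8, so y = 1/2.

1/2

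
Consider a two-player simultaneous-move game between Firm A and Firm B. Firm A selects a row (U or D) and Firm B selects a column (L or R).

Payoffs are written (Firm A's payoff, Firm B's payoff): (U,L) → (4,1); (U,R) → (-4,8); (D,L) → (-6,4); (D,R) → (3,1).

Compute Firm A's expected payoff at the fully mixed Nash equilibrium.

-12/17

First find y, the probability Firm B plays L, from Firm A's indifference between U and D: 4y − 4(1−y) = −6y + 3(1−y), giving y = 7/17.
Since Firm A is indifferent in equilibrium, Firm A's expected payoff equals the payoff from either row against (7/17, 10/17). Using U: 4(7/17) − 4(10/17) = -12/17.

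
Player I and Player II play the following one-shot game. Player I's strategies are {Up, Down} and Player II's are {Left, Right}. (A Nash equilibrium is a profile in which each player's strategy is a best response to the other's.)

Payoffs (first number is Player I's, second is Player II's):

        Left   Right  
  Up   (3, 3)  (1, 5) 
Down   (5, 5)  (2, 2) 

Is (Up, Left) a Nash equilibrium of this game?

No

At (Up, Left), Player I earns 3; switching to Down would give 5, so Player I would deviate.
Player II earns 3; switching to Right would give 5, so Player II would deviate.
Since at least one player can profitably deviate, this is not a Nash equilibrium.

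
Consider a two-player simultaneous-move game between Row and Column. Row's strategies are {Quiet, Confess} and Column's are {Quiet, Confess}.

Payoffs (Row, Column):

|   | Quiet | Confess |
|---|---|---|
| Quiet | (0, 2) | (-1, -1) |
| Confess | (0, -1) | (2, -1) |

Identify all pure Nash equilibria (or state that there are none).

(Quiet, Quiet) and (Confess, Quiet) and (Confess, Confess)

(Quiet, Quiet): Row gets 0 ≥ 0 from Confess, and Column gets 2 ≥ -1 from Confess — Nash equilibrium.
(Quiet, Confess): Row prefers Confess (2 > -1); Column prefers Quiet (2 > -1) — not an equilibrium.
(Confess, Quiet): Row gets 0 ≥ 0 from Quiet, and Column gets -1 ≥ -1 from Confess — Nash equilibrium.
(Confess, Confess): Row gets 2 ≥ -1 from Quiet, and Column gets -1 ≥ -1 from Quiet — Nash equilibrium.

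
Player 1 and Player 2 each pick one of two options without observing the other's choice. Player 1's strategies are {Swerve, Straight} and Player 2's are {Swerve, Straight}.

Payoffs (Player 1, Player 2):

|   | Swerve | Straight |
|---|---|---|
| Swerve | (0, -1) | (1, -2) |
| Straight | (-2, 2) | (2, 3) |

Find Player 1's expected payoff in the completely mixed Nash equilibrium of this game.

2/3

First find y, the probability Player 2 plays Swerve, from Player 1's indifference between Swerve and Straight: (1−y) = −2y + 2(1−y), giving y = 1/3.
Since Player 1 is indifferent in equilibrium, Player 1's expected payoff equals the payoff from either row against (1/3, 2/3). Using Swerve: (2/3) = 2/3.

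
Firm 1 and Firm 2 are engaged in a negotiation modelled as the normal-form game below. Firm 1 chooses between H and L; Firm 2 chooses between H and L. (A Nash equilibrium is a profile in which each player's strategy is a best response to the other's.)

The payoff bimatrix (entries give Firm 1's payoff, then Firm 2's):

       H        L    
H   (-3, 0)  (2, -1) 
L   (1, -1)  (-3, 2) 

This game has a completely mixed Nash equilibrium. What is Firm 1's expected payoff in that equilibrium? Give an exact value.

-7/9

First find y, the probability Firm 2 plays H, from Firm 1's indifference between H and L: −3y + 2(1−y) = y − 3(1−y), giving y = 5/9.
Since Firm 1 is indifferent in equilibrium, Firm 1's expected payoff equals the payoff from either row against (5/9, 4/9). Using H: −3(5/9) + 2(4/9) = -7/9.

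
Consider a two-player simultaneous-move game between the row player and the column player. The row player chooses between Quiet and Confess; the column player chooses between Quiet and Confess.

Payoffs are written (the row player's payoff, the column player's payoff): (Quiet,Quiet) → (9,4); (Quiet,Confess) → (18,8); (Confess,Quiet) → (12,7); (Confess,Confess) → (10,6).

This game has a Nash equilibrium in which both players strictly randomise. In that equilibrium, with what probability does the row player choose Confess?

4/5

Let x be the probability that the row player plays Quiet. In a completely mixed equilibrium, the column player must be indifferent between Quiet and Confess.
The column player's expected payoff from Quiet is 4x + 7(1−x); from Confess it is 8x + 6(1−x).
Setting these equal: −3x + 7 = 2x + 6, so x = 1/5.
Therefore the row player plays Confess with probability 1 − 1/5 = 4/5.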